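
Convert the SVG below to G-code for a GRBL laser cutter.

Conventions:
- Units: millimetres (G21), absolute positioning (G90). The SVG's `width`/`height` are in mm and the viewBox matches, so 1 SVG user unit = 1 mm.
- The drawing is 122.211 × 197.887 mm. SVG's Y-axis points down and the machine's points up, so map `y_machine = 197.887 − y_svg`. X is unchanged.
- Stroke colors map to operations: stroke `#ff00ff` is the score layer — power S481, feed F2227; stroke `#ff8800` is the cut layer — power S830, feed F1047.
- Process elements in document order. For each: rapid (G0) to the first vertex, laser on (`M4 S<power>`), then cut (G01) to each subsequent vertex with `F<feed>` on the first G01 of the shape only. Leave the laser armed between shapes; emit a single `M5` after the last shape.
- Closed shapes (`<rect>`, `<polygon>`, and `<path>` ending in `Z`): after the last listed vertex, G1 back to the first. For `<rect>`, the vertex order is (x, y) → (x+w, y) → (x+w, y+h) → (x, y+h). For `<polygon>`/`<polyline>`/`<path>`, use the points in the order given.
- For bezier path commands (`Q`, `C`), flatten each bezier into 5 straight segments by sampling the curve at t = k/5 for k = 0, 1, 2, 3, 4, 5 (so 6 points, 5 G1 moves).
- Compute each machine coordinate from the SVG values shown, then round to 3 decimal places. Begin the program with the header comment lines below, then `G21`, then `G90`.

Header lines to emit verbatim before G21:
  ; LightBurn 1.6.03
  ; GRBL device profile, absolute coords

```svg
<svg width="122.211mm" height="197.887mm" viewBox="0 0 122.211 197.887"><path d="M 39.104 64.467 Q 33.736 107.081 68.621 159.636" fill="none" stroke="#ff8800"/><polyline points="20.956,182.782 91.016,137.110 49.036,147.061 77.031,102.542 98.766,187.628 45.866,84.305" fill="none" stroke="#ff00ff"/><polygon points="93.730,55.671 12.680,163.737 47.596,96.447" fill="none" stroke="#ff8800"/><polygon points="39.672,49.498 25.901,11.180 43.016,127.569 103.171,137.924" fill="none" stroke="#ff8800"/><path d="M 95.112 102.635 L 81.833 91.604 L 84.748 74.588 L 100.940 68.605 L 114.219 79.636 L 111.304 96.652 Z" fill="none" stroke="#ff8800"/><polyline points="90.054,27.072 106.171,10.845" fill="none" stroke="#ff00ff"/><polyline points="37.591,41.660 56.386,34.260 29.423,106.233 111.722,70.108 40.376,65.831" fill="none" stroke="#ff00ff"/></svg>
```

viewBox `0 0 122.211 197.887` with mm width/height → 1 unit = 1 mm. Flip: y_m = 197.887 − y_svg.

**Shape 1** — `<path>` quadratic bezier, stroke `#ff8800` → cut (S830, F1047). Control points (SVG): P0=(39.104,64.467), P1=(33.736,107.081), P2=(68.621,159.636); sampled at t=k/5. Machine vertices: (39.104,133.420) → (38.567,115.977) → (41.250,97.738) → (47.153,78.704) → (56.277,58.875) → (68.621,38.251). Open path.

**Shape 2** — `<polyline>` open polyline, stroke `#ff00ff` → score (S481, F2227). Machine vertices: (20.956,15.105) → (91.016,60.777) → (49.036,50.826) → (77.031,95.345) → (98.766,10.259) → (45.866,113.582). Open path.

**Shape 3** — `<polygon>` closed polygon, stroke `#ff8800` → cut (S830, F1047). Machine vertices: (93.730,142.216) → (12.680,34.150) → (47.596,101.440) → (93.730,142.216). Closed: final G1 returns to the first vertex.

**Shape 4** — `<polygon>` closed polygon, stroke `#ff8800` → cut (S830, F1047). Machine vertices: (39.672,148.389) → (25.901,186.707) → (43.016,70.318) → (103.171,59.963) → (39.672,148.389). Closed: final G1 returns to the first vertex.

**Shape 5** — `<path>` regular polygon, stroke `#ff8800` → cut (S830, F1047). Machine vertices: (95.112,95.252) → (81.833,106.283) → (84.748,123.299) → (100.940,129.282) → (114.219,118.251) → (111.304,101.235) → (95.112,95.252). Closed: final G1 returns to the first vertex.

**Shape 6** — `<polyline>` line segment, stroke `#ff00ff` → score (S481, F2227). Machine vertices: (90.054,170.815) → (106.171,187.042). Open path.

**Shape 7** — `<polyline>` open polyline, stroke `#ff00ff` → score (S481, F2227). Machine vertices: (37.591,156.227) → (56.386,163.627) → (29.423,91.654) → (111.722,127.779) → (40.376,132.056). Open path.

; LightBurn 1.6.03
; GRBL device profile, absolute coords
G21
G90
G0 X39.104 Y133.420
M4 S830
G01 X38.567 Y115.977 F1047
G01 X41.250 Y97.738
G01 X47.153 Y78.704
G01 X56.277 Y58.875
G01 X68.621 Y38.251
G0 X20.956 Y15.105
M4 S481
G01 X91.016 Y60.777 F2227
G01 X49.036 Y50.826
G01 X77.031 Y95.345
G01 X98.766 Y10.259
G01 X45.866 Y113.582
G0 X93.730 Y142.216
M4 S830
G01 X12.680 Y34.150 F1047
G01 X47.596 Y101.440
G01 X93.730 Y142.216
G0 X39.672 Y148.389
M4 S830
G01 X25.901 Y186.707 F1047
G01 X43.016 Y70.318
G01 X103.171 Y59.963
G01 X39.672 Y148.389
G0 X95.112 Y95.252
M4 S830
G01 X81.833 Y106.283 F1047
G01 X84.748 Y123.299
G01 X100.940 Y129.282
G01 X114.219 Y118.251
G01 X111.304 Y101.235
G01 X95.112 Y95.252
G0 X90.054 Y170.815
M4 S481
G01 X106.171 Y187.042 F2227
G0 X37.591 Y156.227
M4 S481
G01 X56.386 Y163.627 F2227
G01 X29.423 Y91.654
G01 X111.722 Y127.779
G01 X40.376 Y132.056
M5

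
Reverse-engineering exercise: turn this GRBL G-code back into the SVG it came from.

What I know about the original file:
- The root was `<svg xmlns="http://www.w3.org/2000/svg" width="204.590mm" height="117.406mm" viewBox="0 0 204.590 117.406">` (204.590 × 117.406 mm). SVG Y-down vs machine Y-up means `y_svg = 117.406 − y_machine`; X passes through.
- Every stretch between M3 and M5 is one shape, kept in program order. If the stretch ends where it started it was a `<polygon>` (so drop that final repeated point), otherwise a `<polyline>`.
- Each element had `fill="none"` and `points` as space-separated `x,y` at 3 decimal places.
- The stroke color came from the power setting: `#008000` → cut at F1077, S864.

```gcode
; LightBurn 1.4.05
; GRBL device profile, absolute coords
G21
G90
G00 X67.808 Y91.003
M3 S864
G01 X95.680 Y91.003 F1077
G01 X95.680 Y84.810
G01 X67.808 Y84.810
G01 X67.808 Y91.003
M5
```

<svg xmlns="http://www.w3.org/2000/svg" width="204.590mm" height="117.406mm" viewBox="0 0 204.590 117.406">
  <polygon points="67.808,26.403 95.680,26.403 95.680,32.596 67.808,32.596" fill="none" stroke="#008000"/>
</svg>

Each laser-on run becomes one SVG element. Flip Y back into SVG space with y_svg = 117.406 − y_machine. Every run uses S864, so all elements get stroke `#008000` (cut).

Run 1: The run returns to its start, so emit a `<polygon>` with points (Y-flipped): 67.808,26.403 95.680,26.403 95.680,32.596 67.808,32.596.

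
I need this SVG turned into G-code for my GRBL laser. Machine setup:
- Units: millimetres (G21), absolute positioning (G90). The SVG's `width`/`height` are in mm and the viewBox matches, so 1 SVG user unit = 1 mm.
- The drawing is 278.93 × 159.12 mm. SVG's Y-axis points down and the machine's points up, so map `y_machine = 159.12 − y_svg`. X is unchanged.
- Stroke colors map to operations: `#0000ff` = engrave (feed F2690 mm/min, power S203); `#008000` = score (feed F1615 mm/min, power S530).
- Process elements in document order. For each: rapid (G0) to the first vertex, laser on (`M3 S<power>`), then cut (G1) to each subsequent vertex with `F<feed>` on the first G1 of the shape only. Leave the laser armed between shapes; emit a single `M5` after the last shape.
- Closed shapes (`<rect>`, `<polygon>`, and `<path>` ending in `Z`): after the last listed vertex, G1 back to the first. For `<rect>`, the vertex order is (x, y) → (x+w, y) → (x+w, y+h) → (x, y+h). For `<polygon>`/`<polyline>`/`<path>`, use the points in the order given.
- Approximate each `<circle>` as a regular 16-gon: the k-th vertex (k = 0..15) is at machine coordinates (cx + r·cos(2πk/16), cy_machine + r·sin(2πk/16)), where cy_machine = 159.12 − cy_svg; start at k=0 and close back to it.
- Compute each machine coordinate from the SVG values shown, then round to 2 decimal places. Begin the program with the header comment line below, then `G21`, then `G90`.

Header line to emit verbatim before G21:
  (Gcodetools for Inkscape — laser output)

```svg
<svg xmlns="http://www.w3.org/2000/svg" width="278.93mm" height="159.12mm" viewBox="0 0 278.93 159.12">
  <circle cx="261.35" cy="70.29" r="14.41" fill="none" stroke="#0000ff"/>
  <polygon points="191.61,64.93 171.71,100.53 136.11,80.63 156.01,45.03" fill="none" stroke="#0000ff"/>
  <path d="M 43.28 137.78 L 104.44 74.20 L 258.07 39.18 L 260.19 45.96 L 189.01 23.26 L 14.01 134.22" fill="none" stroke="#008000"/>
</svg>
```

1 u = 1 mm; y_m = 159.12 − y.

[1] `<circle>` circle, #0000ff→engrave S203 F2690: (275.76,88.83) → (274.66,94.34) → (271.54,99.02) → (266.86,102.14) → (261.35,103.24) → (255.84,102.14) → (251.16,99.02) → (248.04,94.34) → (246.94,88.83) → (248.04,83.32) → (251.16,78.64) → (255.84,75.52) → (261.35,74.42) → (266.86,75.52) → (271.54,78.64) → (274.66,83.32) → (275.76,88.83) (closed)

[2] `<polygon>` regular polygon, #0000ff→engrave S203 F2690: (191.61,94.19) → (171.71,58.59) → (136.11,78.49) → (156.01,114.09) → (191.61,94.19) (closed)

[3] `<path>` open polyline, #008000→score S530 F1615: (43.28,21.34) → (104.44,84.92) → (258.07,119.94) → (260.19,113.16) → (189.01,135.86) → (14.01,24.90)

(Gcodetools for Inkscape — laser output)
G21
G90
G0 X275.76 Y88.83
M3 S203
G1 X274.66 Y94.34 F2690
G1 X271.54 Y99.02
G1 X266.86 Y102.14
G1 X261.35 Y103.24
G1 X255.84 Y102.14
G1 X251.16 Y99.02
G1 X248.04 Y94.34
G1 X246.94 Y88.83
G1 X248.04 Y83.32
G1 X251.16 Y78.64
G1 X255.84 Y75.52
G1 X261.35 Y74.42
G1 X266.86 Y75.52
G1 X271.54 Y78.64
G1 X274.66 Y83.32
G1 X275.76 Y88.83
G0 X191.61 Y94.19
M3 S203
G1 X171.71 Y58.59 F2690
G1 X136.11 Y78.49
G1 X156.01 Y114.09
G1 X191.61 Y94.19
G0 X43.28 Y21.34
M3 S530
G1 X104.44 Y84.92 F1615
G1 X258.07 Y119.94
G1 X260.19 Y113.16
G1 X189.01 Y135.86
G1 X14.01 Y24.90
M5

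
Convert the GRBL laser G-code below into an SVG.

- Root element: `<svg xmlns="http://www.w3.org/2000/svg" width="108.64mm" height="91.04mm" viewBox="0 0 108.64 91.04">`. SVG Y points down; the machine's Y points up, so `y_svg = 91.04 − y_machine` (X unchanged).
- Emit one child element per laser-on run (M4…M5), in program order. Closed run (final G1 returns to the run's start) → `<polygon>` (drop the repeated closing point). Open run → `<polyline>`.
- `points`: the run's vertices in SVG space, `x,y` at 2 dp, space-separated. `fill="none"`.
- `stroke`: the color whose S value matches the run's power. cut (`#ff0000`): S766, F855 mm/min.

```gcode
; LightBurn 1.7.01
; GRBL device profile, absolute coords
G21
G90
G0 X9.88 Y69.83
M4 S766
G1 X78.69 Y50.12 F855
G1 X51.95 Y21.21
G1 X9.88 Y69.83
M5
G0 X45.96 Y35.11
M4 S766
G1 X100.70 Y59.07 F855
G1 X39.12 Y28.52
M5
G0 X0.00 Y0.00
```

<svg xmlns="http://www.w3.org/2000/svg" width="108.64mm" height="91.04mm" viewBox="0 0 108.64 91.04">
  <polygon points="9.88,21.21 78.69,40.92 51.95,69.83" fill="none" stroke="#ff0000"/>
  <polyline points="45.96,55.93 100.70,31.97 39.12,62.52" fill="none" stroke="#ff0000"/>
</svg>

Each laser-on run becomes one SVG element. Flip Y back into SVG space with y_svg = 91.04 − y_machine. Every run uses S766, so all elements get stroke `#ff0000` (cut).

Run 1: The run returns to its start, so emit a `<polygon>` with points (Y-flipped): 9.88,21.21 78.69,40.92 51.95,69.83.

Run 2: The run is open, so emit a `<polyline>` with points (Y-flipped): 45.96,55.93 100.70,31.97 39.12,62.52.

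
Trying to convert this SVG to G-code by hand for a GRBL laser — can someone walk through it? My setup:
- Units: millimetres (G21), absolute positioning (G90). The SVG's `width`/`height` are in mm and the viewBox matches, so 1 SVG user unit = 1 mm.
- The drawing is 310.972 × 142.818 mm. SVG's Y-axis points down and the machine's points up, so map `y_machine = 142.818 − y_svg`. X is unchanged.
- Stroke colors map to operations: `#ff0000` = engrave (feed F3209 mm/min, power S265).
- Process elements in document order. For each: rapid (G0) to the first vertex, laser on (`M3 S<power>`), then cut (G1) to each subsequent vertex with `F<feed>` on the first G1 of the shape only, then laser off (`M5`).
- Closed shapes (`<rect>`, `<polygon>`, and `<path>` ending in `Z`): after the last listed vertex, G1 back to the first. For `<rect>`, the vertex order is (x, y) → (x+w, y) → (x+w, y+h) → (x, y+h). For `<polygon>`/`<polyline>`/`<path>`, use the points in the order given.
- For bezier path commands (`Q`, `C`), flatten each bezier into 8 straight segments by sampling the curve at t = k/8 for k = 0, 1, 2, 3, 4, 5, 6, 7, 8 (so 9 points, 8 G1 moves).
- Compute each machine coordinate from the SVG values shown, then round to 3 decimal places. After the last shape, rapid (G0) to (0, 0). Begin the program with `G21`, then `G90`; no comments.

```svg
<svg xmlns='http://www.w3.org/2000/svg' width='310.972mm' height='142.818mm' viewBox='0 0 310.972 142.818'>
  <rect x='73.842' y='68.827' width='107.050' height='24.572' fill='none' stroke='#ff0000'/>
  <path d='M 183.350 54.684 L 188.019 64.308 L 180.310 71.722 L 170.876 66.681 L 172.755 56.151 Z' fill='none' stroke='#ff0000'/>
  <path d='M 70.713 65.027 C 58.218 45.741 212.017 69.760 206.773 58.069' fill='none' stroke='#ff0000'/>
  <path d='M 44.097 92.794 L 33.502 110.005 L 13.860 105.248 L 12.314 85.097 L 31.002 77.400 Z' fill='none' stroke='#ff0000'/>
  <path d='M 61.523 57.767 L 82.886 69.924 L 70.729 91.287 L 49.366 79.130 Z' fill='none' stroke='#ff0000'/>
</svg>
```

G21
G90
G0 X73.842 Y73.991
M3 S265
G1 X180.892 Y73.991 F3209
G1 X180.892 Y49.419
G1 X73.842 Y49.419
G1 X73.842 Y73.991
M5
G0 X183.350 Y88.134
M3 S265
G1 X188.019 Y78.510 F3209
G1 X180.310 Y71.096
G1 X170.876 Y76.137
G1 X172.755 Y86.667
G1 X183.350 Y88.134
M5
G0 X70.713 Y77.791
M3 S265
G1 X73.187 Y83.148 F3209
G1 X87.438 Y85.370
G1 X109.655 Y85.385
G1 X136.024 Y84.118
G1 X162.733 Y82.495
G1 X185.969 Y81.442
G1 X201.920 Y81.884
G1 X206.773 Y84.749
M5
G0 X44.097 Y50.024
M3 S265
G1 X33.502 Y32.813 F3209
G1 X13.860 Y37.570
G1 X12.314 Y57.721
G1 X31.002 Y65.418
G1 X44.097 Y50.024
M5
G0 X61.523 Y85.051
M3 S265
G1 X82.886 Y72.894 F3209
G1 X70.729 Y51.531
G1 X49.366 Y63.688
G1 X61.523 Y85.051
M5
G0 X0.000 Y0.000

1 u = 1 mm; y_m = 142.818 − y.

[1] `<rect>` rectangle, #ff0000→engrave S265 F3209: (73.842,73.991) → (180.892,73.991) → (180.892,49.419) → (73.842,49.419) → (73.842,73.991) (closed)

[2] `<path>` regular polygon, #ff0000→engrave S265 F3209: (183.350,88.134) → (188.019,78.510) → (180.310,71.096) → (170.876,76.137) → (172.755,86.667) → (183.350,88.134) (closed)

[3] `<path>` cubic bezier, #ff0000→engrave S265 F3209: (70.713,77.791) → (73.187,83.148) → (87.438,85.370) → (109.655,85.385) → (136.024,84.118) → (162.733,82.495) → (185.969,81.442) → (201.920,81.884) → (206.773,84.749)

[4] `<path>` regular polygon, #ff0000→engrave S265 F3209: (44.097,50.024) → (33.502,32.813) → (13.860,37.570) → (12.314,57.721) → (31.002,65.418) → (44.097,50.024) (closed)

[5] `<path>` regular polygon, #ff0000→engrave S265 F3209: (61.523,85.051) → (82.886,72.894) → (70.729,51.531) → (49.366,63.688) → (61.523,85.051) (closed)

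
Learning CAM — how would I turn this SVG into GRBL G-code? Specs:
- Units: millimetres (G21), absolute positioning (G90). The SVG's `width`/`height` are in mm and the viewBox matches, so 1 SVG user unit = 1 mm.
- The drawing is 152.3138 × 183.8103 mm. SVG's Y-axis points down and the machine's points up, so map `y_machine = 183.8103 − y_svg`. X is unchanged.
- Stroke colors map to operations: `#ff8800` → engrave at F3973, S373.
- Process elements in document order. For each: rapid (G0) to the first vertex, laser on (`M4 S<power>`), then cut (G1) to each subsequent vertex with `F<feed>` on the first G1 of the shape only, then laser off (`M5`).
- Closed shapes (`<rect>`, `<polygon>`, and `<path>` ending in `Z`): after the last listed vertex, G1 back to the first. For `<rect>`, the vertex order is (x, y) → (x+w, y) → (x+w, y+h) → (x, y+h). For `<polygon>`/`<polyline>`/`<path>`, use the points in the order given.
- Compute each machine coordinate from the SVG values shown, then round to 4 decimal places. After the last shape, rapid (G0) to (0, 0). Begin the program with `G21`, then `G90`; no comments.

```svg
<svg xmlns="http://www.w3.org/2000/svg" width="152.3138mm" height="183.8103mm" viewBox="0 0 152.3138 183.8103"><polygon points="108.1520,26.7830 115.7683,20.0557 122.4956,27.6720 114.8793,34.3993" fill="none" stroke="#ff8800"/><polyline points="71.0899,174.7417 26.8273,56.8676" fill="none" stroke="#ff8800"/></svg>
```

G21
G90
G0 X108.1520 Y157.0273
M4 S373
G1 X115.7683 Y163.7546 F3973
G1 X122.4956 Y156.1383
G1 X114.8793 Y149.4110
G1 X108.1520 Y157.0273
M5
G0 X71.0899 Y9.0686
M4 S373
G1 X26.8273 Y126.9427 F3973
M5
G0 X0.0000 Y0.0000

viewBox `0 0 152.3138 183.8103` with mm width/height → 1 unit = 1 mm. Flip: y_m = 183.8103 − y_svg.

**Shape 1** — `<polygon>` regular polygon, stroke `#ff8800` → engrave (S373, F3973). Machine vertices: (108.1520,157.0273) → (115.7683,163.7546) → (122.4956,156.1383) → (114.8793,149.4110) → (108.1520,157.0273). Closed: final G1 returns to the first vertex.

**Shape 2** — `<polyline>` line segment, stroke `#ff8800` → engrave (S373, F3973). Machine vertices: (71.0899,9.0686) → (26.8273,126.9427). Open path.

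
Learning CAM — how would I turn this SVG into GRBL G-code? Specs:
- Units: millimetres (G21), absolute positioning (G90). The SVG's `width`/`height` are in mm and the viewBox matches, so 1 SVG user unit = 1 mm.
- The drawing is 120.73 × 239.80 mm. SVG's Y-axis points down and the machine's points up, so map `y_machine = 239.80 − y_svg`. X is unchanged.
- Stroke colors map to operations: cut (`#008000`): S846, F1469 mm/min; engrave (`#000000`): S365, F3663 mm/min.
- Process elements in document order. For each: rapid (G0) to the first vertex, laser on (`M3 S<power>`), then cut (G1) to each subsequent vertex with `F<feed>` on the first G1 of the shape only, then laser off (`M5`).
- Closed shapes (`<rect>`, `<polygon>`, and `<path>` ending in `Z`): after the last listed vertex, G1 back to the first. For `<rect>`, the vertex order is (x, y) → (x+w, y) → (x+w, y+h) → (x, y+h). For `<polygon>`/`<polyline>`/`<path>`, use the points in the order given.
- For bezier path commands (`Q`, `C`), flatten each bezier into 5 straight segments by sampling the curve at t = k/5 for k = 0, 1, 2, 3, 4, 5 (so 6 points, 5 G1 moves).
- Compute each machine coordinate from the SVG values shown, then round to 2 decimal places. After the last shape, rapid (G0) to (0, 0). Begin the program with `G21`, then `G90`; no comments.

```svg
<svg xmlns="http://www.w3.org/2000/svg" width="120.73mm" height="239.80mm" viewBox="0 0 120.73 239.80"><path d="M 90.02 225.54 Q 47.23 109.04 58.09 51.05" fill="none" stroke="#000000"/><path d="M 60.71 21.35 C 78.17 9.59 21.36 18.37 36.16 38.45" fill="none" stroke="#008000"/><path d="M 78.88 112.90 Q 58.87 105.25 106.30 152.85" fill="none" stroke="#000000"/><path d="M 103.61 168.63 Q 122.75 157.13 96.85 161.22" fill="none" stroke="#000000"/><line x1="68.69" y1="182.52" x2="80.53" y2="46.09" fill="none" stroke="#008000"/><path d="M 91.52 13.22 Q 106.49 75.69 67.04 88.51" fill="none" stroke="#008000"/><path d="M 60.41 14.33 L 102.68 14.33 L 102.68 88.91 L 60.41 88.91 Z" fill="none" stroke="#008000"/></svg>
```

G21
G90
G0 X90.02 Y14.26
M3 S365
G1 X75.05 Y58.52 F3663
G1 X64.37 Y98.10
G1 X57.99 Y133.00
G1 X55.89 Y163.21
G1 X58.09 Y188.75
M5
G0 X60.71 Y218.45
M3 S846
G1 X63.44 Y223.12 F1469
G1 X55.35 Y223.29
G1 X43.44 Y219.43
G1 X34.71 Y211.97
G1 X36.16 Y201.35
M5
G0 X78.88 Y126.90
M3 S365
G1 X73.57 Y127.75 F3663
G1 X73.66 Y124.18
G1 X79.15 Y116.19
G1 X90.03 Y103.78
G1 X106.30 Y86.95
M5
G0 X103.61 Y71.17
M3 S365
G1 X109.46 Y75.15 F3663
G1 X111.72 Y77.88
G1 X110.36 Y79.36
G1 X105.41 Y79.59
G1 X96.85 Y78.58
M5
G0 X68.69 Y57.28
M3 S846
G1 X80.53 Y193.71 F1469
M5
G0 X91.52 Y226.58
M3 S846
G1 X95.33 Y203.58 F1469
G1 X94.79 Y184.55
G1 X89.89 Y169.49
G1 X80.64 Y158.40
G1 X67.04 Y151.29
M5
G0 X60.41 Y225.47
M3 S846
G1 X102.68 Y225.47 F1469
G1 X102.68 Y150.89
G1 X60.41 Y150.89
G1 X60.41 Y225.47
M5
G0 X0.00 Y0.00

1 u = 1 mm; y_m = 239.80 − y.

[1] `<path>` quadratic bezier, #000000→engrave S365 F3663: (90.02,14.26) → (75.05,58.52) → (64.37,98.10) → (57.99,133.00) → (55.89,163.21) → (58.09,188.75)

[2] `<path>` cubic bezier, #008000→cut S846 F1469: (60.71,218.45) → (63.44,223.12) → (55.35,223.29) → (43.44,219.43) → (34.71,211.97) → (36.16,201.35)

[3] `<path>` quadratic bezier, #000000→engrave S365 F3663: (78.88,126.90) → (73.57,127.75) → (73.66,124.18) → (79.15,116.19) → (90.03,103.78) → (106.30,86.95)

[4] `<path>` quadratic bezier, #000000→engrave S365 F3663: (103.61,71.17) → (109.46,75.15) → (111.72,77.88) → (110.36,79.36) → (105.41,79.59) → (96.85,78.58)

[5] `<line>` line segment, #008000→cut S846 F1469: (68.69,57.28) → (80.53,193.71)

[6] `<path>` quadratic bezier, #008000→cut S846 F1469: (91.52,226.58) → (95.33,203.58) → (94.79,184.55) → (89.89,169.49) → (80.64,158.40) → (67.04,151.29)

[7] `<path>` rectangle, #008000→cut S846 F1469: (60.41,225.47) → (102.68,225.47) → (102.68,150.89) → (60.41,150.89) → (60.41,225.47) (closed)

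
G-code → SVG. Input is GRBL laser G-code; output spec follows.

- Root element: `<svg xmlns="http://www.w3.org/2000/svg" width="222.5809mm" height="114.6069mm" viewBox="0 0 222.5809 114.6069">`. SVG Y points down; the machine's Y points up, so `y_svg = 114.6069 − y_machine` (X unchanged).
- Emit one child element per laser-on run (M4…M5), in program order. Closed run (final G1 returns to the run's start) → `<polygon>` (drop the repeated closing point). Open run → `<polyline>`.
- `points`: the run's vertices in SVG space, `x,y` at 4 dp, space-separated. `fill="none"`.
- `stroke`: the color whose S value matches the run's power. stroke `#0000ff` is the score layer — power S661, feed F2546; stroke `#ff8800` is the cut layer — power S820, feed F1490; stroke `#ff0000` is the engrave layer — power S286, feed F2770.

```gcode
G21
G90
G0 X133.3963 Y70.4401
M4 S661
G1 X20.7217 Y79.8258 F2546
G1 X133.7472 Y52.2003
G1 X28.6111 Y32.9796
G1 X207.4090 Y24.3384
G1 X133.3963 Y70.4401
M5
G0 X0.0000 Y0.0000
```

<svg xmlns="http://www.w3.org/2000/svg" width="222.5809mm" height="114.6069mm" viewBox="0 0 222.5809 114.6069">
  <polygon points="133.3963,44.1668 20.7217,34.7811 133.7472,62.4066 28.6111,81.6273 207.4090,90.2685" fill="none" stroke="#0000ff"/>
</svg>

Machine Y-up, SVG Y-down with viewBox height 114.6069, so y_svg = 114.6069 − y_machine; X carries over. Every run uses S661, so all elements get stroke `#0000ff` (score).

Run 1: The run returns to its start, so emit a `<polygon>` with points (Y-flipped): 133.3963,44.1668 20.7217,34.7811 133.7472,62.4066 28.6111,81.6273 207.4090,90.2685.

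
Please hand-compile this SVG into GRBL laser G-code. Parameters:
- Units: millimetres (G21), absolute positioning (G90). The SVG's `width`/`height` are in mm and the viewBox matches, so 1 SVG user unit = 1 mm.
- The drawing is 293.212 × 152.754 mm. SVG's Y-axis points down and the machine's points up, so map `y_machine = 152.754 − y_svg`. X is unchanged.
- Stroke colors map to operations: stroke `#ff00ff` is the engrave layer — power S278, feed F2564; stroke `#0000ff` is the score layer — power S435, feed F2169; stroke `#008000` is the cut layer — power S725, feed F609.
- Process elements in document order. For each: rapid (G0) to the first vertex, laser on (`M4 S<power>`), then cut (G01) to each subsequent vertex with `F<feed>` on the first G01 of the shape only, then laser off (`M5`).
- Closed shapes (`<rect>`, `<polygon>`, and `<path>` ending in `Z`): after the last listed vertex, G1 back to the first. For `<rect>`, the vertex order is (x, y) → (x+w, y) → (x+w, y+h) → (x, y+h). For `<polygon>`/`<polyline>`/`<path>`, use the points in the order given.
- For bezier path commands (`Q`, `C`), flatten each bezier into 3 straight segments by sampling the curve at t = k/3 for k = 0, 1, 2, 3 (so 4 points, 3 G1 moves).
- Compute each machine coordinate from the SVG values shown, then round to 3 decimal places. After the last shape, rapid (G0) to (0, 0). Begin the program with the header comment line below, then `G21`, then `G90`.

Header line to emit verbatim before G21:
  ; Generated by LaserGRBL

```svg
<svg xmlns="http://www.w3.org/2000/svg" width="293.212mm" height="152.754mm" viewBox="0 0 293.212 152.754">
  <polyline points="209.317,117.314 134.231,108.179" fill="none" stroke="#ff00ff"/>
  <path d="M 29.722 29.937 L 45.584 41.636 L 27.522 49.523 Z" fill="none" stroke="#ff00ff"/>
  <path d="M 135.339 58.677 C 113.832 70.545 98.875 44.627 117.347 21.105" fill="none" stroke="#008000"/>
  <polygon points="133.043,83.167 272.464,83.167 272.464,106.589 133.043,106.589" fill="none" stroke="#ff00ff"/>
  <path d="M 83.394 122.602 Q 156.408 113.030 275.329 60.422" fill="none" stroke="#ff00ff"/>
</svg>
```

Since the viewBox matches the mm dimensions, user units are millimetres directly. The only transform is the Y-flip y_m = 152.754 − y_svg.

Shape 1 is a line segment drawn with `<polyline>`. Its stroke #ff00ff means engrave at S278, F2564. After flipping Y the toolpath is (209.317,35.440) → (134.231,44.575).

Shape 2 is a regular polygon drawn with `<path>`. Its stroke #ff00ff means engrave at S278, F2564. After flipping Y the toolpath is (29.722,122.817) → (45.584,111.118) → (27.522,103.231) → (29.722,122.817), returning to the start.

Shape 3 is a cubic bezier drawn with `<path>`. Its stroke #008000 means cut at S725, F609. After flipping Y the toolpath is (135.339,94.077) → (117.011,93.316) → (109.022,108.817) → (117.347,131.649).

Shape 4 is a rectangle drawn with `<polygon>`. Its stroke #ff00ff means engrave at S278, F2564. After flipping Y the toolpath is (133.043,69.587) → (272.464,69.587) → (272.464,46.165) → (133.043,46.165) → (133.043,69.587), returning to the start.

Shape 5 is a quadratic bezier drawn with `<path>`. Its stroke #ff00ff means engrave at S278, F2564. After flipping Y the toolpath is (83.394,30.152) → (137.171,41.315) → (201.149,62.042) → (275.329,92.332).

; Generated by LaserGRBL
G21
G90
G0 X209.317 Y35.440
M4 S278
G01 X134.231 Y44.575 F2564
M5
G0 X29.722 Y122.817
M4 S278
G01 X45.584 Y111.118 F2564
G01 X27.522 Y103.231
G01 X29.722 Y122.817
M5
G0 X135.339 Y94.077
M4 S725
G01 X117.011 Y93.316 F609
G01 X109.022 Y108.817
G01 X117.347 Y131.649
M5
G0 X133.043 Y69.587
M4 S278
G01 X272.464 Y69.587 F2564
G01 X272.464 Y46.165
G01 X133.043 Y46.165
G01 X133.043 Y69.587
M5
G0 X83.394 Y30.152
M4 S278
G01 X137.171 Y41.315 F2564
G01 X201.149 Y62.042
G01 X275.329 Y92.332
M5
G0 X0.000 Y0.000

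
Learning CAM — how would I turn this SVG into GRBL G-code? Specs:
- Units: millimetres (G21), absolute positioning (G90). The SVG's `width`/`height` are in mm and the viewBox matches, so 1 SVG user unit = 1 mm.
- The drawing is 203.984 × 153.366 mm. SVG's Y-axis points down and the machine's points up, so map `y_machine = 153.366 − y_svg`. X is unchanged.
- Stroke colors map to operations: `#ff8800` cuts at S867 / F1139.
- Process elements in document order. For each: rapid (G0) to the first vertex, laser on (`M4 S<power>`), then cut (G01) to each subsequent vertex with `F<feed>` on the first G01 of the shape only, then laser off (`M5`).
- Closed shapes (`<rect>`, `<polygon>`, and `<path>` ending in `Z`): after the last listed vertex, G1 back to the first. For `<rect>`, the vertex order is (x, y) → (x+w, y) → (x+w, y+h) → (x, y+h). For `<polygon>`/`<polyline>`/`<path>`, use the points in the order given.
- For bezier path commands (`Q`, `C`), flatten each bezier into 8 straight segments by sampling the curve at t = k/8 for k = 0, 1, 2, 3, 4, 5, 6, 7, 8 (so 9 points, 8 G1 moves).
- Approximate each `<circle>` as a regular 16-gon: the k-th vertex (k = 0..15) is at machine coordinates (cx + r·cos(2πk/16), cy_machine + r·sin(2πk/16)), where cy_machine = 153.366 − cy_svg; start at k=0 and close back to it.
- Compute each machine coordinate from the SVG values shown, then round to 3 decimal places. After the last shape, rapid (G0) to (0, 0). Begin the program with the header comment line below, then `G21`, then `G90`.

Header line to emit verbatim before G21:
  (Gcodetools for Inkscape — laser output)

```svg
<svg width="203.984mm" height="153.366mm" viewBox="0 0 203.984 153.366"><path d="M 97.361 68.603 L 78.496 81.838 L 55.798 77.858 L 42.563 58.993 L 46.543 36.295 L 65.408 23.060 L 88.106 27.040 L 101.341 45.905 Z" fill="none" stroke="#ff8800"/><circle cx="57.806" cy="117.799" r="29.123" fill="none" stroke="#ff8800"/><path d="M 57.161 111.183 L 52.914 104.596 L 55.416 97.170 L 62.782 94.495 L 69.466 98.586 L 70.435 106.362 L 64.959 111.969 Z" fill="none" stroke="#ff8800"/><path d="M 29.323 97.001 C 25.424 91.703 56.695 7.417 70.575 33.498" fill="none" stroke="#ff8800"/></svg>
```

viewBox `0 0 203.984 153.366` with mm width/height → 1 unit = 1 mm. Flip: y_m = 153.366 − y_svg.

**Shape 1** — `<path>` regular polygon, stroke `#ff8800` → cut (S867, F1139). Machine vertices: (97.361,84.763) → (78.496,71.528) → (55.798,75.508) → (42.563,94.373) → (46.543,117.071) → (65.408,130.306) → (88.106,126.326) → (101.341,107.461) → (97.361,84.763). Closed: final G1 returns to the first vertex.

**Shape 2** — `<circle>` circle, stroke `#ff8800` → cut (S867, F1139). Machine vertices: (86.929,35.567) → (84.712,46.712) → (78.399,56.160) → (68.951,62.473) → (57.806,64.690) → (46.661,62.473) → (37.213,56.160) → (30.900,46.712) → (28.683,35.567) → (30.900,24.422) → (37.213,14.974) → (46.661,8.661) → (57.806,6.444) → (68.951,8.661) → (78.399,14.974) → (84.712,24.422) → (86.929,35.567). Closed: final G1 returns to the first vertex.

**Shape 3** — `<path>` regular polygon, stroke `#ff8800` → cut (S867, F1139). Machine vertices: (57.161,42.183) → (52.914,48.770) → (55.416,56.196) → (62.782,58.871) → (69.466,54.780) → (70.435,47.004) → (64.959,41.397) → (57.161,42.183). Closed: final G1 returns to the first vertex.

**Shape 4** — `<path>` cubic bezier, stroke `#ff8800` → cut (S867, F1139). Control points (SVG): P0=(29.323,97.001), P1=(25.424,91.703), P2=(56.695,7.417), P3=(70.575,33.498); sampled at t=k/8. Machine vertices: (29.323,56.365) → (29.407,61.684) → (32.172,72.190) → (37.002,85.663) → (43.282,99.884) → (50.395,112.634) → (57.725,121.694) → (64.657,124.845) → (70.575,119.868). Open path.

(Gcodetools for Inkscape — laser output)
G21
G90
G0 X97.361 Y84.763
M4 S867
G01 X78.496 Y71.528 F1139
G01 X55.798 Y75.508
G01 X42.563 Y94.373
G01 X46.543 Y117.071
G01 X65.408 Y130.306
G01 X88.106 Y126.326
G01 X101.341 Y107.461
G01 X97.361 Y84.763
M5
G0 X86.929 Y35.567
M4 S867
G01 X84.712 Y46.712 F1139
G01 X78.399 Y56.160
G01 X68.951 Y62.473
G01 X57.806 Y64.690
G01 X46.661 Y62.473
G01 X37.213 Y56.160
G01 X30.900 Y46.712
G01 X28.683 Y35.567
G01 X30.900 Y24.422
G01 X37.213 Y14.974
G01 X46.661 Y8.661
G01 X57.806 Y6.444
G01 X68.951 Y8.661
G01 X78.399 Y14.974
G01 X84.712 Y24.422
G01 X86.929 Y35.567
M5
G0 X57.161 Y42.183
M4 S867
G01 X52.914 Y48.770 F1139
G01 X55.416 Y56.196
G01 X62.782 Y58.871
G01 X69.466 Y54.780
G01 X70.435 Y47.004
G01 X64.959 Y41.397
G01 X57.161 Y42.183
M5
G0 X29.323 Y56.365
M4 S867
G01 X29.407 Y61.684 F1139
G01 X32.172 Y72.190
G01 X37.002 Y85.663
G01 X43.282 Y99.884
G01 X50.395 Y112.634
G01 X57.725 Y121.694
G01 X64.657 Y124.845
G01 X70.575 Y119.868
M5
G0 X0.000 Y0.000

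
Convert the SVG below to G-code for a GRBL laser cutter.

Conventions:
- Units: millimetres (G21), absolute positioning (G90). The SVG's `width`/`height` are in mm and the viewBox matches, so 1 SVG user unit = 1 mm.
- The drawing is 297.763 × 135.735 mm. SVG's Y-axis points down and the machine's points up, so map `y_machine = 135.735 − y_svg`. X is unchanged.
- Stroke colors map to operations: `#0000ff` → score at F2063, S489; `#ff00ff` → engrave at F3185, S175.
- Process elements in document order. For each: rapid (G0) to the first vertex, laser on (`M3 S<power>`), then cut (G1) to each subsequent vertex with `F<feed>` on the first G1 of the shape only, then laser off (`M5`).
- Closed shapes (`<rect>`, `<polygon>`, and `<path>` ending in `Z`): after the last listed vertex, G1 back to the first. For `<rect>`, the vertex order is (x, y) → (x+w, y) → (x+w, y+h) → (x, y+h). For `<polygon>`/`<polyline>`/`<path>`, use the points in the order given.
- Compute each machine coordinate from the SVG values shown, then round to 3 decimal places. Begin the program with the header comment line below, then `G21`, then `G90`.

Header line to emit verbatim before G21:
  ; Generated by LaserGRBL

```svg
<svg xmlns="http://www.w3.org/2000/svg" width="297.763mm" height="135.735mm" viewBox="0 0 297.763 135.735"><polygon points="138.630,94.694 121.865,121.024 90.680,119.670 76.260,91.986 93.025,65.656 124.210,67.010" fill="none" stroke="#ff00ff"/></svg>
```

; Generated by LaserGRBL
G21
G90
G0 X138.630 Y41.041
M3 S175
G1 X121.865 Y14.711 F3185
G1 X90.680 Y16.065
G1 X76.260 Y43.749
G1 X93.025 Y70.079
G1 X124.210 Y68.725
G1 X138.630 Y41.041
M5

viewBox `0 0 297.763 135.735` with mm width/height → 1 unit = 1 mm. Flip: y_m = 135.735 − y_svg.

**Shape 1** — `<polygon>` regular polygon, stroke `#ff00ff` → engrave (S175, F3185). Machine vertices: (138.630,41.041) → (121.865,14.711) → (90.680,16.065) → (76.260,43.749) → (93.025,70.079) → (124.210,68.725) → (138.630,41.041). Closed: final G1 returns to the first vertex.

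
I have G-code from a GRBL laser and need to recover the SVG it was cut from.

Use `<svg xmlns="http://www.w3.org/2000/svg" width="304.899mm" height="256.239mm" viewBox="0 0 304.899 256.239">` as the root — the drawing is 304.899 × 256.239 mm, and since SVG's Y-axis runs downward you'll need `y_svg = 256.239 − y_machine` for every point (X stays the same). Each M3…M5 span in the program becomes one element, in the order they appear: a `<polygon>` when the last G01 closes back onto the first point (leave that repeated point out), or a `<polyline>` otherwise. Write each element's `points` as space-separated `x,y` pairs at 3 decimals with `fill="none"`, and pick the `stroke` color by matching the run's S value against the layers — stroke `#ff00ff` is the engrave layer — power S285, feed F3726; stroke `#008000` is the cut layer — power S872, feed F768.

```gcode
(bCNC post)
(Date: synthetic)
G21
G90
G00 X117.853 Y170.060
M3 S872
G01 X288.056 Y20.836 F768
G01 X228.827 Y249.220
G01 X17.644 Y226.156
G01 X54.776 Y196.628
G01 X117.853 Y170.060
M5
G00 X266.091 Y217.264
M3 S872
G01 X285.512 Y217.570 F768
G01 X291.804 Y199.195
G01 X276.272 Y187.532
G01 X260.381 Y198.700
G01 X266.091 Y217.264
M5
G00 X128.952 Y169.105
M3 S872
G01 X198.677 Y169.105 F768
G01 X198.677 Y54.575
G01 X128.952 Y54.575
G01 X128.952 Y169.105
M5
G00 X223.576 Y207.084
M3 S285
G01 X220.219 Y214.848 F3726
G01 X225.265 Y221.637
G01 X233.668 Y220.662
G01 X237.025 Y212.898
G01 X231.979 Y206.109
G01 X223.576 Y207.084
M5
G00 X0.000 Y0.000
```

<svg xmlns="http://www.w3.org/2000/svg" width="304.899mm" height="256.239mm" viewBox="0 0 304.899 256.239">
  <polygon points="117.853,86.179 288.056,235.403 228.827,7.019 17.644,30.083 54.776,59.611" fill="none" stroke="#008000"/>
  <polygon points="266.091,38.975 285.512,38.669 291.804,57.044 276.272,68.707 260.381,57.539" fill="none" stroke="#008000"/>
  <polygon points="128.952,87.134 198.677,87.134 198.677,201.664 128.952,201.664" fill="none" stroke="#008000"/>
  <polygon points="223.576,49.155 220.219,41.391 225.265,34.602 233.668,35.577 237.025,43.341 231.979,50.130" fill="none" stroke="#ff00ff"/>
</svg>

y_svg = 256.239 − y_m.

[1] S872→`#008000` (cut); closed run; points: 117.853,86.179 288.056,235.403 228.827,7.019 17.644,30.083 54.776,59.611

[2] S872→`#008000` (cut); closed run; points: 266.091,38.975 285.512,38.669 291.804,57.044 276.272,68.707 260.381,57.539

[3] S872→`#008000` (cut); closed run; points: 128.952,87.134 198.677,87.134 198.677,201.664 128.952,201.664

[4] S285→`#ff00ff` (engrave); closed run; points: 223.576,49.155 220.219,41.391 225.265,34.602 233.668,35.577 237.025,43.341 231.979,50.130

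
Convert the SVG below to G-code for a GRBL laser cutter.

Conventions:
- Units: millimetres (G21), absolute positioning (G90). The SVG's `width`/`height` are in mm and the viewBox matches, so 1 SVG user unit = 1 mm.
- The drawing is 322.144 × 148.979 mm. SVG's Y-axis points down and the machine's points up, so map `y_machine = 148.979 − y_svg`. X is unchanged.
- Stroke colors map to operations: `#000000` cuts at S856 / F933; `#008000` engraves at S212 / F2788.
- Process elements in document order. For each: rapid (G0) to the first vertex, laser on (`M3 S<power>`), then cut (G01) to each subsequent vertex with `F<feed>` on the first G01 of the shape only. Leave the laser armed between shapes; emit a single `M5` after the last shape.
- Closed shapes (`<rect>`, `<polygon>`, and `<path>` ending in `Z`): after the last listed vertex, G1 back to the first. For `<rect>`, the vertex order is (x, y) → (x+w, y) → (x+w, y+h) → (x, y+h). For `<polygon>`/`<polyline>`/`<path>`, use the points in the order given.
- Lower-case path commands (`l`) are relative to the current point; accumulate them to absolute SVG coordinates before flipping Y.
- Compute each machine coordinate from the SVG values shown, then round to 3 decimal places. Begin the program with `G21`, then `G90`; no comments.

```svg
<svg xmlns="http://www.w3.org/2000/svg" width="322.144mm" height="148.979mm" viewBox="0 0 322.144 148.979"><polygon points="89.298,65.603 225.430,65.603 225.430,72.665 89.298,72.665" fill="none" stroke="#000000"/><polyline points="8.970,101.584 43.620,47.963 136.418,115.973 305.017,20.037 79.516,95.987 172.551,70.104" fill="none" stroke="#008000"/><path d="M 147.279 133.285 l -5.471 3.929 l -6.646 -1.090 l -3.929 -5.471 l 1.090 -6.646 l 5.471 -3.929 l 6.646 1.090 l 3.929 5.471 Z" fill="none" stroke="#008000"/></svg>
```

1 u = 1 mm; y_m = 148.979 − y.

[1] `<polygon>` rectangle, #000000→cut S856 F933: (89.298,83.376) → (225.430,83.376) → (225.430,76.314) → (89.298,76.314) → (89.298,83.376) (closed)

[2] `<polyline>` open polyline, #008000→engrave S212 F2788: (8.970,47.395) → (43.620,101.016) → (136.418,33.006) → (305.017,128.942) → (79.516,52.992) → (172.551,78.875)

[3] `<path>` regular polygon, #008000→engrave S212 F2788: (147.279,15.694) → (141.808,11.765) → (135.162,12.855) → (131.233,18.326) → (132.323,24.972) → (137.794,28.901) → (144.440,27.811) → (148.369,22.340) → (147.279,15.694) (closed)

G21
G90
G0 X89.298 Y83.376
M3 S856
G01 X225.430 Y83.376 F933
G01 X225.430 Y76.314
G01 X89.298 Y76.314
G01 X89.298 Y83.376
G0 X8.970 Y47.395
M3 S212
G01 X43.620 Y101.016 F2788
G01 X136.418 Y33.006
G01 X305.017 Y128.942
G01 X79.516 Y52.992
G01 X172.551 Y78.875
G0 X147.279 Y15.694
M3 S212
G01 X141.808 Y11.765 F2788
G01 X135.162 Y12.855
G01 X131.233 Y18.326
G01 X132.323 Y24.972
G01 X137.794 Y28.901
G01 X144.440 Y27.811
G01 X148.369 Y22.340
G01 X147.279 Y15.694
M5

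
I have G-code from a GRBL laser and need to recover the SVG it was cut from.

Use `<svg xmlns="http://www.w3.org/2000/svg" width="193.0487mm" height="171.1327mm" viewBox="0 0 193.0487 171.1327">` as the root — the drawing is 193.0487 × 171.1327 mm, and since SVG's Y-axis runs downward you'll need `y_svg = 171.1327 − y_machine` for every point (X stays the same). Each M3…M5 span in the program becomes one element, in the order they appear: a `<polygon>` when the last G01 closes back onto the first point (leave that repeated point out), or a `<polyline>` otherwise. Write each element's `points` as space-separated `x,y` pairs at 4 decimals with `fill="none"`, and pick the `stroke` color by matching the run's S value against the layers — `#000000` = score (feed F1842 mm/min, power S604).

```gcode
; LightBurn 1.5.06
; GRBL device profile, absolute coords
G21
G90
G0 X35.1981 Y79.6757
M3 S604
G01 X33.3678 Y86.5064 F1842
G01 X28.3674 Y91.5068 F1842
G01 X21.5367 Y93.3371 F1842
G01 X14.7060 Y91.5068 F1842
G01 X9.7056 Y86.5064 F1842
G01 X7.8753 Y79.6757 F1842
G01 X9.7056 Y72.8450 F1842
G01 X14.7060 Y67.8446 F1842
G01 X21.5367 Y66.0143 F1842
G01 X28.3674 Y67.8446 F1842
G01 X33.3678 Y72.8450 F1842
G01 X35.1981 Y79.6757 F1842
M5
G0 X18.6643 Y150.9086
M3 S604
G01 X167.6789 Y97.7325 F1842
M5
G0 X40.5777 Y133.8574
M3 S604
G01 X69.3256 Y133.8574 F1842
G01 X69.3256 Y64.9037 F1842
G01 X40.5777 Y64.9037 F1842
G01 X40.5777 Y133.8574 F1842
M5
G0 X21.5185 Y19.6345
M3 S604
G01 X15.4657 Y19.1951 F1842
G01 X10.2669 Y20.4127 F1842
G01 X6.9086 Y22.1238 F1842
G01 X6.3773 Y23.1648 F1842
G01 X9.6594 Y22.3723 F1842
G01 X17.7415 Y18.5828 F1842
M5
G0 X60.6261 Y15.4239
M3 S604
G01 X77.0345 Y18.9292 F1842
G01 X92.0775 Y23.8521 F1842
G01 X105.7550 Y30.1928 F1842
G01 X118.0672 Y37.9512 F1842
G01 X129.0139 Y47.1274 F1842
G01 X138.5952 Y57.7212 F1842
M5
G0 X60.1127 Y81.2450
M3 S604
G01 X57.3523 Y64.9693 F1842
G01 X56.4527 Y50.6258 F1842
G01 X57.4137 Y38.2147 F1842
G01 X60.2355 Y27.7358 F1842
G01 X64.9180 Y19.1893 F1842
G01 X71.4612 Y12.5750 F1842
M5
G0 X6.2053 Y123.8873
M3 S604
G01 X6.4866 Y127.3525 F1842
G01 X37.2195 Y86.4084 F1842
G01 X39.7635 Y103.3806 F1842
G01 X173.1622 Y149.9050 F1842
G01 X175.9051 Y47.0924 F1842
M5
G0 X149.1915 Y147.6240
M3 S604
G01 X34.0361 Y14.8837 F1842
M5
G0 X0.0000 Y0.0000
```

<svg xmlns="http://www.w3.org/2000/svg" width="193.0487mm" height="171.1327mm" viewBox="0 0 193.0487 171.1327">
  <polygon points="35.1981,91.4570 33.3678,84.6263 28.3674,79.6259 21.5367,77.7956 14.7060,79.6259 9.7056,84.6263 7.8753,91.4570 9.7056,98.2877 14.7060,103.2881 21.5367,105.1184 28.3674,103.2881 33.3678,98.2877" fill="none" stroke="#000000"/>
  <polyline points="18.6643,20.2241 167.6789,73.4002" fill="none" stroke="#000000"/>
  <polygon points="40.5777,37.2753 69.3256,37.2753 69.3256,106.2290 40.5777,106.2290" fill="none" stroke="#000000"/>
  <polyline points="21.5185,151.4982 15.4657,151.9376 10.2669,150.7200 6.9086,149.0089 6.3773,147.9679 9.6594,148.7604 17.7415,152.5499" fill="none" stroke="#000000"/>
  <polyline points="60.6261,155.7088 77.0345,152.2035 92.0775,147.2806 105.7550,140.9399 118.0672,133.1815 129.0139,124.0053 138.5952,113.4115" fill="none" stroke="#000000"/>
  <polyline points="60.1127,89.8877 57.3523,106.1634 56.4527,120.5069 57.4137,132.9180 60.2355,143.3969 64.9180,151.9434 71.4612,158.5577" fill="none" stroke="#000000"/>
  <polyline points="6.2053,47.2454 6.4866,43.7802 37.2195,84.7243 39.7635,67.7521 173.1622,21.2277 175.9051,124.0403" fill="none" stroke="#000000"/>
  <polyline points="149.1915,23.5087 34.0361,156.2490" fill="none" stroke="#000000"/>
</svg>

Each laser-on run becomes one SVG element. Flip Y back into SVG space with y_svg = 171.1327 − y_machine. Every run uses S604, so all elements get stroke `#000000` (score).

Run 1: The run returns to its start, so emit a `<polygon>` with points (Y-flipped): 35.1981,91.4570 33.3678,84.6263 28.3674,79.6259 21.5367,77.7956 14.7060,79.6259 9.7056,84.6263 7.8753,91.4570 9.7056,98.2877 14.7060,103.2881 21.5367,105.1184 28.3674,103.2881 33.3678,98.2877.

Run 2: The run is open, so emit a `<polyline>` with points (Y-flipped): 18.6643,20.2241 167.6789,73.4002.

Run 3: The run returns to its start, so emit a `<polygon>` with points (Y-flipped): 40.5777,37.2753 69.3256,37.2753 69.3256,106.2290 40.5777,106.2290.

Run 4: The run is open, so emit a `<polyline>` with points (Y-flipped): 21.5185,151.4982 15.4657,151.9376 10.2669,150.7200 6.9086,149.0089 6.3773,147.9679 9.6594,148.7604 17.7415,152.5499.

Run 5: The run is open, so emit a `<polyline>` with points (Y-flipped): 60.6261,155.7088 77.0345,152.2035 92.0775,147.2806 105.7550,140.9399 118.0672,133.1815 129.0139,124.0053 138.5952,113.4115.

Run 6: The run is open, so emit a `<polyline>` with points (Y-flipped): 60.1127,89.8877 57.3523,106.1634 56.4527,120.5069 57.4137,132.9180 60.2355,143.3969 64.9180,151.9434 71.4612,158.5577.

Run 7: The run is open, so emit a `<polyline>` with points (Y-flipped): 6.2053,47.2454 6.4866,43.7802 37.2195,84.7243 39.7635,67.7521 173.1622,21.2277 175.9051,124.0403.

Run 8: The run is open, so emit a `<polyline>` with points (Y-flipped): 149.1915,23.5087 34.0361,156.2490.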